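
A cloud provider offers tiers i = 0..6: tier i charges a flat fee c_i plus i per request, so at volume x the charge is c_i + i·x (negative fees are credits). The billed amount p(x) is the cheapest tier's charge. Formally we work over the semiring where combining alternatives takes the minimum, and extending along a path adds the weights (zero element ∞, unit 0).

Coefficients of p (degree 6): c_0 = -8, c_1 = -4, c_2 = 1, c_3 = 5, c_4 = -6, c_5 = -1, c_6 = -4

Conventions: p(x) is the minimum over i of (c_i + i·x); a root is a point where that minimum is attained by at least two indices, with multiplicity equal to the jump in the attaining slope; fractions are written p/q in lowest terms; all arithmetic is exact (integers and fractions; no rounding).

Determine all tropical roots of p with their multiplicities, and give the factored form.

hull edge (i=0, c=-8) to (i=4, c=-6): slope 1/2, span 4
hull edge (i=4, c=-6) to (i=6, c=-4): slope 1, span 2
Factored form: p(x) = -4 ⊗ (x ⊕ (-1)) ⊗ (x ⊕ (-1)) ⊗ (x ⊕ (-1/2)) ⊗ (x ⊕ (-1/2)) ⊗ (x ⊕ (-1/2)) ⊗ (x ⊕ (-1/2))
Answer: roots = -1 (mult 2), -1/2 (mult 4)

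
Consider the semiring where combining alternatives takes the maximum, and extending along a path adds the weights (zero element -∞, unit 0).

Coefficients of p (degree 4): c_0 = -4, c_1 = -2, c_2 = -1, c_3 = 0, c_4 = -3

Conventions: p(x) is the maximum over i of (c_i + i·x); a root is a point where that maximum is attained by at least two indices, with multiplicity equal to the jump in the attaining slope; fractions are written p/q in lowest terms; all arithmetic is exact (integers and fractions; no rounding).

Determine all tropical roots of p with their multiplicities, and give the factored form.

hull edge (i=0, c=-4) to (i=1, c=-2): slope 2, span 1
hull edge (i=1, c=-2) to (i=3, c=0): slope 1, span 2
hull edge (i=3, c=0) to (i=4, c=-3): slope -3, span 1
Factored form: p(x) = -3 ⊗ (x ⊕ (-2)) ⊗ (x ⊕ (-1)) ⊗ (x ⊕ (-1)) ⊗ (x ⊕ 3)
Answer: roots = -2 (mult 1), -1 (mult 2), 3 (mult 1)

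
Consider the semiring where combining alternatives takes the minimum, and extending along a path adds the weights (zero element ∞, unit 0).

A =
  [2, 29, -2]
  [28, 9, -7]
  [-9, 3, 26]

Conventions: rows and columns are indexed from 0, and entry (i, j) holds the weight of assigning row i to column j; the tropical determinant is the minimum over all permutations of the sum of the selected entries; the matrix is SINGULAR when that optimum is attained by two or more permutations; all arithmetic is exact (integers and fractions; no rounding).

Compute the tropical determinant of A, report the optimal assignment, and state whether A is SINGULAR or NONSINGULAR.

σ = (0, 1, 2): 2 + 9 + 26 = 37
σ = (0, 2, 1): 2 + (-7) + 3 = -2
σ = (1, 0, 2): 29 + 28 + 26 = 83
σ = (1, 2, 0): 29 + (-7) + (-9) = 13
σ = (2, 0, 1): (-2) + 28 + 3 = 29
σ = (2, 1, 0): (-2) + 9 + (-9) = -2
Optimal value attained by: σ = (0, 2, 1).
Answer: det⊕(A) = -2; verdict: SINGULAR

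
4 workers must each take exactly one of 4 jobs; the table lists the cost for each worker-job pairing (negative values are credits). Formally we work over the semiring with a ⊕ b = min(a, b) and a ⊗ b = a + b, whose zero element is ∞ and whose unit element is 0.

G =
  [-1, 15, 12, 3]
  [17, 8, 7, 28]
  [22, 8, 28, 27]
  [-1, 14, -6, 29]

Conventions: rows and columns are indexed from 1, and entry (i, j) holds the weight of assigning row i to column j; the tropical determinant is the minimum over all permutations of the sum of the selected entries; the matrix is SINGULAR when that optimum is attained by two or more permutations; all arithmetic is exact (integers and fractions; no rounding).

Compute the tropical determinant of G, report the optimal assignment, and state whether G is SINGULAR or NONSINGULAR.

σ = (1, 2, 3, 4): (-1) + 8 + 28 + 29 = 64
σ = (1, 2, 4, 3): (-1) + 8 + 27 + (-6) = 28
σ = (1, 3, 2, 4): (-1) + 7 + 8 + 29 = 43
σ = (1, 3, 4, 2): (-1) + 7 + 27 + 14 = 47
σ = (1, 4, 2, 3): (-1) + 28 + 8 + (-6) = 29
σ = (1, 4, 3, 2): (-1) + 28 + 28 + 14 = 69
σ = (2, 1, 3, 4): 15 + 17 + 28 + 29 = 89
σ = (2, 1, 4, 3): 15 + 17 + 27 + (-6) = 53
σ = (2, 3, 1, 4): 15 + 7 + 22 + 29 = 73
σ = (2, 3, 4, 1): 15 + 7 + 27 + (-1) = 48
σ = (2, 4, 1, 3): 15 + 28 + 22 + (-6) = 59
σ = (2, 4, 3, 1): 15 + 28 + 28 + (-1) = 70
σ = (3, 1, 2, 4): 12 + 17 + 8 + 29 = 66
σ = (3, 1, 4, 2): 12 + 17 + 27 + 14 = 70
σ = (3, 2, 1, 4): 12 + 8 + 22 + 29 = 71
σ = (3, 2, 4, 1): 12 + 8 + 27 + (-1) = 46
σ = (3, 4, 1, 2): 12 + 28 + 22 + 14 = 76
σ = (3, 4, 2, 1): 12 + 28 + 8 + (-1) = 47
σ = (4, 1, 2, 3): 3 + 17 + 8 + (-6) = 22
σ = (4, 1, 3, 2): 3 + 17 + 28 + 14 = 62
σ = (4, 2, 1, 3): 3 + 8 + 22 + (-6) = 27
σ = (4, 2, 3, 1): 3 + 8 + 28 + (-1) = 38
σ = (4, 3, 1, 2): 3 + 7 + 22 + 14 = 46
σ = (4, 3, 2, 1): 3 + 7 + 8 + (-1) = 17
Optimal value attained by: σ = (4, 3, 2, 1).
Answer: det⊕(G) = 17; verdict: NONSINGULAR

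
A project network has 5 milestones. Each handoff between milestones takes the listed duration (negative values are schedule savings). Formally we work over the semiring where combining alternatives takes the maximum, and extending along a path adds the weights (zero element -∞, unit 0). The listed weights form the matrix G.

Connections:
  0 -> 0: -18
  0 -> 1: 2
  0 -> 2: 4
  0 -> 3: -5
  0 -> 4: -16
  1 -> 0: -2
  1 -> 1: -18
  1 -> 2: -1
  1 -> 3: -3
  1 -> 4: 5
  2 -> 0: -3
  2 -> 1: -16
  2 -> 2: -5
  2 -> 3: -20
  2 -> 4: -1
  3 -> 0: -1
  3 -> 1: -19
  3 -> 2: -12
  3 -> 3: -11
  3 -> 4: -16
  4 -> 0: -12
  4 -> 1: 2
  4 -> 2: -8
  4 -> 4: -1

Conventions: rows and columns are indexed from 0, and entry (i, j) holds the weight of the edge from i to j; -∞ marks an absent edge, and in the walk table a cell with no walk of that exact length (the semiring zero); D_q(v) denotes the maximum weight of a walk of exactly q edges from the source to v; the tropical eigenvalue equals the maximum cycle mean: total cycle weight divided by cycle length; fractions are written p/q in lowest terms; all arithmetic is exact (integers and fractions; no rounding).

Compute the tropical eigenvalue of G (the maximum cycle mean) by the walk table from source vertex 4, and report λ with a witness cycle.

q=0: [-∞, -∞, -∞, -∞, 0]
q=1: [-12, 2, -8, -∞, -1]
q=2: [0, 1, 1, -1, 7]
q=3: [-1, 9, 4, -2, 6]
q=4: [7, 8, 8, 6, 14]
q=5: [6, 16, 11, 5, 13]
Optimal cycle mean attained by: cycle 1->4->1, total 5 + 2, length 2.
Answer: λ = 7/2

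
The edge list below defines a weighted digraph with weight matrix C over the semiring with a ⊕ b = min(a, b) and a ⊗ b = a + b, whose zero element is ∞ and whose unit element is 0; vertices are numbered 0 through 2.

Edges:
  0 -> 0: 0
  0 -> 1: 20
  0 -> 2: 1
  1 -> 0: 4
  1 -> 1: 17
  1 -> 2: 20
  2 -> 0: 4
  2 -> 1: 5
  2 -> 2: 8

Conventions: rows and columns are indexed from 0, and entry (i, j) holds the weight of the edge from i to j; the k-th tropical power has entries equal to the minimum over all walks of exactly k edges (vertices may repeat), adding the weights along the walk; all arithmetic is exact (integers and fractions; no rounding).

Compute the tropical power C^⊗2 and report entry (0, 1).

C^⊗2:
  [0, 6, 1]
  [4, 24, 5]
  [4, 13, 5]
Key observation: the optimum is the walk 0->2->1, with weight 1 + 5 = 6.
Optimal value attained by: walk 0->2->1.
Answer: (C^⊗2)[0][1] = 6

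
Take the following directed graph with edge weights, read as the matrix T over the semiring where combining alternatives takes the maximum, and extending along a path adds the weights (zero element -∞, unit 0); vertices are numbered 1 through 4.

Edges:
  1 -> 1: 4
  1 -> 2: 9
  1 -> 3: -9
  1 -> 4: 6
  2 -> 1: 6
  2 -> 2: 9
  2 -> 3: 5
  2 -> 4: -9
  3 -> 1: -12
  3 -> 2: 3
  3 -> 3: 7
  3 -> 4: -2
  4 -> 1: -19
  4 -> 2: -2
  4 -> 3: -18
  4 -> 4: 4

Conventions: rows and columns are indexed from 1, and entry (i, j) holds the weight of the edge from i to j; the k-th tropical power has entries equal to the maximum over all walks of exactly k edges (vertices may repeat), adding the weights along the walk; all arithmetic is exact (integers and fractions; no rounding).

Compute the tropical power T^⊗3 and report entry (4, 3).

T^⊗2:
  [15, 18, 14, 10]
  [15, 18, 14, 12]
  [9, 12, 14, 5]
  [4, 7, 3, 8]
T^⊗3:
  [24, 27, 23, 21]
  [24, 27, 23, 21]
  [18, 21, 21, 15]
  [13, 16, 12, 12]
Key observation: the optimum is the walk 4->2->2->3, with weight (-2) + 9 + 5 = 12.
Optimal value attained by: walk 4->2->2->3.
Answer: (T^⊗3)[4][3] = 12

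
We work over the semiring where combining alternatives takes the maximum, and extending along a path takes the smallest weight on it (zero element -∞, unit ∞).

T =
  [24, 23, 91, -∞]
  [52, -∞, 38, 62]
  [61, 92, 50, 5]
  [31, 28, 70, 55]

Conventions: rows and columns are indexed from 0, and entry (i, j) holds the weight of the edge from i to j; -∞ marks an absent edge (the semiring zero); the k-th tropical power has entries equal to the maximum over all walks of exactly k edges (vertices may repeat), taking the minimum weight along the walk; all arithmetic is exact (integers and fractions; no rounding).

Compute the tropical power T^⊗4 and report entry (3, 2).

T^⊗2:
  [61, 91, 50, 23]
  [38, 38, 62, 55]
  [52, 50, 61, 62]
  [61, 70, 55, 55]
T^⊗3:
  [52, 50, 61, 62]
  [61, 62, 55, 55]
  [61, 61, 62, 55]
  [55, 55, 61, 62]
T^⊗4:
  [61, 61, 62, 55]
  [55, 55, 61, 62]
  [61, 62, 61, 61]
  [61, 61, 62, 55]
Key observation: the optimum is the walk 3->2->1->3->2, with weight 70 min 92 min 62 min 70 = 62.
Optimal value attained by: walk 3->2->1->3->2.
Answer: (T^⊗4)[3][2] = 62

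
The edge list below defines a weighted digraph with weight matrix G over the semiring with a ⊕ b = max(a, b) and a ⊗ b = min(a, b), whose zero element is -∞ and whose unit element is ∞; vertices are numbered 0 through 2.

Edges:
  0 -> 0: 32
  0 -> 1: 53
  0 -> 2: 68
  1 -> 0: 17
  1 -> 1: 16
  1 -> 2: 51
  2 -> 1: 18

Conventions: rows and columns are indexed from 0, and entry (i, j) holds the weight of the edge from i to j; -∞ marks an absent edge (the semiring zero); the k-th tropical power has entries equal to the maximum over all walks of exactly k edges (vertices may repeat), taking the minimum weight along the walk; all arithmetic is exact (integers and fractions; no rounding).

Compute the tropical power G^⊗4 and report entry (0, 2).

G^⊗2:
  [32, 32, 51]
  [17, 18, 17]
  [17, 16, 18]
G^⊗3:
  [32, 32, 32]
  [17, 17, 18]
  [17, 18, 17]
G^⊗4:
  [32, 32, 32]
  [17, 18, 17]
  [17, 17, 18]
Key observation: the optimum is the walk 0->0->0->1->2, with weight 32 min 32 min 53 min 51 = 32.
Optimal value attained by: walk 0->0->0->1->2.
Answer: (G^⊗4)[0][2] = 32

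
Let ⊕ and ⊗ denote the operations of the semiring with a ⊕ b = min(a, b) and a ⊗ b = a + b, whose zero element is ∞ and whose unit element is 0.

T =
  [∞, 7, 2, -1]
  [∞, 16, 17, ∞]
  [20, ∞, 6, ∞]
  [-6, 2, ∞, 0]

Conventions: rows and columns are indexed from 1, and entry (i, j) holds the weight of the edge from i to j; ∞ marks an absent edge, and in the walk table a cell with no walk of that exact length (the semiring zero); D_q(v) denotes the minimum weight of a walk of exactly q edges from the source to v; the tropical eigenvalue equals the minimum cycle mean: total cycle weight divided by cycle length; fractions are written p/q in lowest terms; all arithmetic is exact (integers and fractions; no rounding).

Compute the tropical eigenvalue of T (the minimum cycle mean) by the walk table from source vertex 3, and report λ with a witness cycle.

q=0: [∞, ∞, 0, ∞]
q=1: [20, ∞, 6, ∞]
q=2: [26, 27, 12, 19]
q=3: [13, 21, 18, 19]
q=4: [13, 20, 15, 12]
Optimal cycle mean attained by: cycle 1->4->1, total (-1) + (-6), length 2.
Answer: λ = -7/2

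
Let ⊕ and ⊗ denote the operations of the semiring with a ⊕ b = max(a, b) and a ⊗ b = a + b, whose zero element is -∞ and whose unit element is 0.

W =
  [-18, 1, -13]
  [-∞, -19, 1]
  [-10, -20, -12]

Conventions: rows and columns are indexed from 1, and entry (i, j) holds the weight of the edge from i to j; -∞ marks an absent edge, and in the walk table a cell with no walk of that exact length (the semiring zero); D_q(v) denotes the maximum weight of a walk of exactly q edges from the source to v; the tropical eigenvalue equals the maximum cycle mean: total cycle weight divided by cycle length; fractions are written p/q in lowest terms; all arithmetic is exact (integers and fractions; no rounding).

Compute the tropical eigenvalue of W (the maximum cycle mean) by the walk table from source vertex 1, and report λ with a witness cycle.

q=0: [0, -∞, -∞]
q=1: [-18, 1, -13]
q=2: [-23, -17, 2]
q=3: [-8, -18, -10]
Optimal cycle mean attained by: cycle 1->2->3->1, total 1 + 1 + (-10), length 3.
Answer: λ = -8/3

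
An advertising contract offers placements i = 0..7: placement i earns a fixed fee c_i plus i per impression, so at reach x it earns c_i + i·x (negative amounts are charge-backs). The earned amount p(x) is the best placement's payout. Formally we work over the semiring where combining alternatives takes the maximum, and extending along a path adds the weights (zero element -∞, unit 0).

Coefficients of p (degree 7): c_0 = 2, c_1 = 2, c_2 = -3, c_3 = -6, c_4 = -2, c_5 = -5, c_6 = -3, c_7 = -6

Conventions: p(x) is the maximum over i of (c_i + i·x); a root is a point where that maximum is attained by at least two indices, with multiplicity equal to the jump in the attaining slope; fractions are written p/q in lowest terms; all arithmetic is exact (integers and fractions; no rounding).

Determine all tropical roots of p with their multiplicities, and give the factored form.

hull edge (i=0, c=2) to (i=1, c=2): slope 0, span 1
hull edge (i=1, c=2) to (i=6, c=-3): slope -1, span 5
hull edge (i=6, c=-3) to (i=7, c=-6): slope -3, span 1
Factored form: p(x) = -6 ⊗ (x ⊕ 0) ⊗ (x ⊕ 1) ⊗ (x ⊕ 1) ⊗ (x ⊕ 1) ⊗ (x ⊕ 1) ⊗ (x ⊕ 1) ⊗ (x ⊕ 3)
Answer: roots = 0 (mult 1), 1 (mult 5), 3 (mult 1)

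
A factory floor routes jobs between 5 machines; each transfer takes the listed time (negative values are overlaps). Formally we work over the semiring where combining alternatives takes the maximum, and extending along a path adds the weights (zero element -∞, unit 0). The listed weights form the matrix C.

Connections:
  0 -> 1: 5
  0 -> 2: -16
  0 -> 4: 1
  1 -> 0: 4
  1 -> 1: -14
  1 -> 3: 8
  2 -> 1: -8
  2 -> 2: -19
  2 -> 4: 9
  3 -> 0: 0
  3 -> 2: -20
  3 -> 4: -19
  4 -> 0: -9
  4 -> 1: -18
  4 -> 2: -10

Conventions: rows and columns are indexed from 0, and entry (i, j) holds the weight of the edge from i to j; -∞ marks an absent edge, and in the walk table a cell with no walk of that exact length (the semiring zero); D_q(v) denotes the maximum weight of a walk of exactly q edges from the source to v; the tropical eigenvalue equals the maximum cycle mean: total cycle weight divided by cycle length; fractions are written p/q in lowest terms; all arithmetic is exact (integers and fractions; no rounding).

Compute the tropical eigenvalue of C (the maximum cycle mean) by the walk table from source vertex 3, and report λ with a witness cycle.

q=0: [-∞, -∞, -∞, 0, -∞]
q=1: [0, -∞, -20, -∞, -19]
q=2: [-28, 5, -16, -∞, 1]
q=3: [9, -9, -9, 13, -7]
q=4: [13, 14, -7, -1, 10]
q=5: [18, 18, 0, 22, 14]
Optimal cycle mean attained by: cycle 0->1->0, total 5 + 4, length 2.
Answer: λ = 9/2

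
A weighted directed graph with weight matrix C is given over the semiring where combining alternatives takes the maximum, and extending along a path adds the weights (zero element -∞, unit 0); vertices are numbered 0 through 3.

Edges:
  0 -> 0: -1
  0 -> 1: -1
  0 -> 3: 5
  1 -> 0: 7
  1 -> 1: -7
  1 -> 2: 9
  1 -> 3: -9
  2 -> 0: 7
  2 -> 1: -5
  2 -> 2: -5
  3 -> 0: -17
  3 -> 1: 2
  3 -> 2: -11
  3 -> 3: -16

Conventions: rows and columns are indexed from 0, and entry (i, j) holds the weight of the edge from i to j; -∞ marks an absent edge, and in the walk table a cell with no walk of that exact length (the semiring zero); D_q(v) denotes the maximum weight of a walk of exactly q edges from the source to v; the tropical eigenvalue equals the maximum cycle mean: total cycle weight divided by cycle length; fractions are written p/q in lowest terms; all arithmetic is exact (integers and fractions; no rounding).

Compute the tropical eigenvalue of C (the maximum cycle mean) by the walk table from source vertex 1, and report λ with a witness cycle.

q=0: [-∞, 0, -∞, -∞]
q=1: [7, -7, 9, -9]
q=2: [16, 6, 4, 12]
q=3: [15, 15, 15, 21]
q=4: [22, 23, 24, 20]
Optimal cycle mean attained by: cycle 0->3->1->2->0, total 5 + 2 + 9 + 7, length 4.
Answer: λ = 23/4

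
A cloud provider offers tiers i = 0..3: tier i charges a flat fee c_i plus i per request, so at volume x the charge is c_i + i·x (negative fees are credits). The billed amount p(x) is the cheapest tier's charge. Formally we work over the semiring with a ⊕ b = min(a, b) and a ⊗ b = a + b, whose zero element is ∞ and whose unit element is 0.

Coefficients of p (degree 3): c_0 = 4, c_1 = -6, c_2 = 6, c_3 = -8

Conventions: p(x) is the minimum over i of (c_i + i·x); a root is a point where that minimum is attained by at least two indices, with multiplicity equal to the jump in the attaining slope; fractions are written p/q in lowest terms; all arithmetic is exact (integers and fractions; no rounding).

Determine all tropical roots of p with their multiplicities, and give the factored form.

hull edge (i=0, c=4) to (i=1, c=-6): slope -10, span 1
hull edge (i=1, c=-6) to (i=3, c=-8): slope -1, span 2
Factored form: p(x) = -8 ⊗ (x ⊕ 1) ⊗ (x ⊕ 1) ⊗ (x ⊕ 10)
Answer: roots = 1 (mult 2), 10 (mult 1)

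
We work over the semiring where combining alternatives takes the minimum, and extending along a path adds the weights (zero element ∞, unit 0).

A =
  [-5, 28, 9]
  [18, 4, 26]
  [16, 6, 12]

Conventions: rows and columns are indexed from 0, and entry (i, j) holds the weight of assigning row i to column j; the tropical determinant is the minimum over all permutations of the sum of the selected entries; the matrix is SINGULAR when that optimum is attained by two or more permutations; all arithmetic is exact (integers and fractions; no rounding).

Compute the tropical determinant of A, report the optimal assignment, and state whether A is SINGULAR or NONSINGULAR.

σ = (0, 1, 2): (-5) + 4 + 12 = 11
σ = (0, 2, 1): (-5) + 26 + 6 = 27
σ = (1, 0, 2): 28 + 18 + 12 = 58
σ = (1, 2, 0): 28 + 26 + 16 = 70
σ = (2, 0, 1): 9 + 18 + 6 = 33
σ = (2, 1, 0): 9 + 4 + 16 = 29
Optimal value attained by: σ = (0, 1, 2).
Answer: det⊕(A) = 11; verdict: NONSINGULAR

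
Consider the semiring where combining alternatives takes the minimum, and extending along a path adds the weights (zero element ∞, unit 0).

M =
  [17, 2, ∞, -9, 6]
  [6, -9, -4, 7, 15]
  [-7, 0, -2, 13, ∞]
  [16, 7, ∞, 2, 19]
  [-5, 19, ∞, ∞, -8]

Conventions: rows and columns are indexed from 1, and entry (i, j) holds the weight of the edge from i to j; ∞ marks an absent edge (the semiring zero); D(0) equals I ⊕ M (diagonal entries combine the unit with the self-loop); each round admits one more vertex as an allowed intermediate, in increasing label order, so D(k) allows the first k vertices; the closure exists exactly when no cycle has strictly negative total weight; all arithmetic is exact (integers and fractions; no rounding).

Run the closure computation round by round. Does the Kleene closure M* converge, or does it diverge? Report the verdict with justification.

Detection: at round 0, diagonal entry (2, 2) turns strictly negative.
Key observation: the cycle 2->2 has total weight (-9), which is strictly negative.
Answer: DIVERGES — negative cycle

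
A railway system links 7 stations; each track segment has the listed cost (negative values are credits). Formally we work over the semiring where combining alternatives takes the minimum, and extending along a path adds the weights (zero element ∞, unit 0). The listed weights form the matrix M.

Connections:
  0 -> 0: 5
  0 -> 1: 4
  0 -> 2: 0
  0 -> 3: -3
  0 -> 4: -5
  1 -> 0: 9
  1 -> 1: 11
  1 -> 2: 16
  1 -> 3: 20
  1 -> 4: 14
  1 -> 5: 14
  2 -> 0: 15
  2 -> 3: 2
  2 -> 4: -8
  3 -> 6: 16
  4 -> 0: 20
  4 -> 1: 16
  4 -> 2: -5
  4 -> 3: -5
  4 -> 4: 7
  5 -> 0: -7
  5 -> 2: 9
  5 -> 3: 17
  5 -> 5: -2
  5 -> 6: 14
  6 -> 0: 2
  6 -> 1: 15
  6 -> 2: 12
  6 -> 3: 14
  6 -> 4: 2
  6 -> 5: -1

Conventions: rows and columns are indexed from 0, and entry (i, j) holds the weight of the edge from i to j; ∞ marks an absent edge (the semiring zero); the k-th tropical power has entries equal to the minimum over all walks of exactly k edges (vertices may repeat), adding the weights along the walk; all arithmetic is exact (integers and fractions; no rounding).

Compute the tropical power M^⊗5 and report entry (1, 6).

M^⊗2:
  [10, 9, -10, -10, -8, 18, 13]
  [7, 13, 9, 6, 4, 12, 28]
  [12, 8, -13, -13, -1, ∞, 18]
  [18, 31, 28, 30, 18, 15, ∞]
  [10, 23, 2, -3, -13, 30, 11]
  [-9, -3, -7, -10, -12, -4, 12]
  [-8, 6, -3, -3, -3, -3, 13]
M^⊗3:
  [5, 8, -13, -13, -18, 12, 6]
  [5, 11, -1, -1, 1, 10, 22]
  [2, 15, -6, -11, -21, 17, 3]
  [8, 22, 13, 13, 13, 13, 29]
  [7, 3, -18, -18, -6, 10, 13]
  [-11, -5, -17, -17, -15, -6, 6]
  [-10, -4, -8, -11, -13, -5, 11]
M^⊗4:
  [2, -2, -23, -23, -21, 5, 3]
  [3, 9, -4, -4, -9, 8, 15]
  [-1, -5, -26, -26, -14, 2, 5]
  [6, 12, 8, 5, 3, 11, 27]
  [-3, 10, -11, -16, -26, 8, -2]
  [-13, -7, -20, -20, -25, -8, -1]
  [-12, -6, -18, -18, -16, -7, 5]
M^⊗5:
  [-8, -5, -26, -26, -31, 2, -7]
  [1, 7, -14, -14, -12, 6, 12]
  [-11, 2, -19, -24, -34, 0, -10]
  [4, 10, -2, -2, 0, 9, 21]
  [-6, -10, -31, -31, -19, -3, 0]
  [-15, -9, -30, -30, -28, -10, -4]
  [-14, -8, -21, -21, -26, -9, -2]
Key observation: the optimum is the walk 1->0->2->4->3->6, with weight 9 + 0 + (-8) + (-5) + 16 = 12.
Optimal value attained by: walk 1->0->2->4->3->6.
Answer: (M^⊗5)[1][6] = 12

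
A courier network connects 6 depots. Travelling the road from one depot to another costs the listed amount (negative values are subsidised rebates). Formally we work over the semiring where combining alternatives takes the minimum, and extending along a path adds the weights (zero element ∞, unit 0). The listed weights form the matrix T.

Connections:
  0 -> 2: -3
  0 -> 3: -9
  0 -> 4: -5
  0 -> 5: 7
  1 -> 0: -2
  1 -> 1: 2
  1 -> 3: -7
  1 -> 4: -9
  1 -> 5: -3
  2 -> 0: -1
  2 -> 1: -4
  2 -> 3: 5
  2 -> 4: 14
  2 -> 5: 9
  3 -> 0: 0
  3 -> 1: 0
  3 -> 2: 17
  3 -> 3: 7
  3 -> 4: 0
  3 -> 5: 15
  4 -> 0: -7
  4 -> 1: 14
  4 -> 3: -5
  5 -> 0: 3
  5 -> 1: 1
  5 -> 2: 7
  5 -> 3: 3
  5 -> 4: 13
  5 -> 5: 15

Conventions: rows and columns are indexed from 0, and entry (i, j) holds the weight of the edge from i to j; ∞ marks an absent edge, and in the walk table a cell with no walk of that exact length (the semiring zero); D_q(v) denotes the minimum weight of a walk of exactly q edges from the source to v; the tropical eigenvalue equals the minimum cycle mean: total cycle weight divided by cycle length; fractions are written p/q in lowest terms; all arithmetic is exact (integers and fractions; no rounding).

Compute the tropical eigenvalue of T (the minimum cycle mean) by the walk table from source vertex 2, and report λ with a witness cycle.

q=0: [∞, ∞, 0, ∞, ∞, ∞]
q=1: [-1, -4, ∞, 5, 14, 9]
q=2: [-6, -2, -4, -11, -13, -7]
q=3: [-20, -11, -9, -18, -11, -5]
q=4: [-18, -18, -23, -29, -25, -14]
q=5: [-32, -29, -21, -30, -29, -21]
q=6: [-36, -30, -35, -41, -38, -32]
Optimal cycle mean attained by: cycle 0->3->1->4->0, total (-9) + 0 + (-9) + (-7), length 4.
Answer: λ = -25/4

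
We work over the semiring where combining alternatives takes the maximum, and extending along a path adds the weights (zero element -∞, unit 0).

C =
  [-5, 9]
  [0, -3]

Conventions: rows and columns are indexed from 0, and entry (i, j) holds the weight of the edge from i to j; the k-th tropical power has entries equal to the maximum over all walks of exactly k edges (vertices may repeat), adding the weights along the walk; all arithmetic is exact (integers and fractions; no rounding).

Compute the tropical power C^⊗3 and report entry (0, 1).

C^⊗2:
  [9, 6]
  [-3, 9]
C^⊗3:
  [6, 18]
  [9, 6]
Key observation: the optimum is the walk 0->1->0->1, with weight 9 + 0 + 9 = 18.
Optimal value attained by: walk 0->1->0->1.
Answer: (C^⊗3)[0][1] = 18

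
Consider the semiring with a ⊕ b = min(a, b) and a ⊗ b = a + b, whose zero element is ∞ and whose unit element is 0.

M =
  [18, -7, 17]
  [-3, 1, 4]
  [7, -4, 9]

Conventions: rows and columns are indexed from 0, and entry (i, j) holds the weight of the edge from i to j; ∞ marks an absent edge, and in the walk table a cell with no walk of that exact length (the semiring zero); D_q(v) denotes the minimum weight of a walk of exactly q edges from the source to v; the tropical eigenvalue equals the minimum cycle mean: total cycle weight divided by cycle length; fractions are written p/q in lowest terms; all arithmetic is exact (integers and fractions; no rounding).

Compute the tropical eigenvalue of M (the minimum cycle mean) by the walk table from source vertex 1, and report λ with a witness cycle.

q=0: [∞, 0, ∞]
q=1: [-3, 1, 4]
q=2: [-2, -10, 5]
q=3: [-13, -9, -6]
Optimal cycle mean attained by: cycle 0->1->0, total (-7) + (-3), length 2.
Answer: λ = -5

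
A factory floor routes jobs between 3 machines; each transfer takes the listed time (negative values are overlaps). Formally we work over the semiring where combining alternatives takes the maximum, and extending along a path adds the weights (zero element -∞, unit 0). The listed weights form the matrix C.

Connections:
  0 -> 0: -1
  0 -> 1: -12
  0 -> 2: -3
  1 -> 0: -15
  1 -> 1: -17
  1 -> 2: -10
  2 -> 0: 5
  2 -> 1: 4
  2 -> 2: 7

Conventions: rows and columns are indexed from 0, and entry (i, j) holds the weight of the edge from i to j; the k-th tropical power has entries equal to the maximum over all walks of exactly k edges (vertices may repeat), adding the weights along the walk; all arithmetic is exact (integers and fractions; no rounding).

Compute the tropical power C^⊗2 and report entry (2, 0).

C^⊗2:
  [2, 1, 4]
  [-5, -6, -3]
  [12, 11, 14]
Key observation: the optimum is the walk 2->2->0, with weight 7 + 5 = 12.
Optimal value attained by: walk 2->2->0.
Answer: (C^⊗2)[2][0] = 12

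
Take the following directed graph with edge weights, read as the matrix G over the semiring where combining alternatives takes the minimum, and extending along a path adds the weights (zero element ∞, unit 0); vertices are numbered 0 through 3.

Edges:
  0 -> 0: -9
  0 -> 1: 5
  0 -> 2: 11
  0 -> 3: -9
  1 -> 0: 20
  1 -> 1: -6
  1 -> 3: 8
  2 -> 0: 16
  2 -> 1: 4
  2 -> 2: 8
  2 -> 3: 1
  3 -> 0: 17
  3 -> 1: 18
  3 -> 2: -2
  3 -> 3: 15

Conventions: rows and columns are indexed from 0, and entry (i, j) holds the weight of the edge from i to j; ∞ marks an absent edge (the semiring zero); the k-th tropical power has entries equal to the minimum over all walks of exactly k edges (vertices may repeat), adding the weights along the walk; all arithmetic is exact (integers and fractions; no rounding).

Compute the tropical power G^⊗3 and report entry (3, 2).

G^⊗2:
  [-18, -4, -11, -18]
  [11, -12, 6, 2]
  [7, -2, -1, 7]
  [8, 2, 6, -1]
G^⊗3:
  [-27, -13, -20, -27]
  [2, -18, 0, -4]
  [-2, -8, 5, -2]
  [-1, -4, -3, -1]
Key observation: the optimum is the walk 3->2->3->2, with weight (-2) + 1 + (-2) = -3.
Optimal value attained by: walk 3->2->3->2.
Answer: (G^⊗3)[3][2] = -3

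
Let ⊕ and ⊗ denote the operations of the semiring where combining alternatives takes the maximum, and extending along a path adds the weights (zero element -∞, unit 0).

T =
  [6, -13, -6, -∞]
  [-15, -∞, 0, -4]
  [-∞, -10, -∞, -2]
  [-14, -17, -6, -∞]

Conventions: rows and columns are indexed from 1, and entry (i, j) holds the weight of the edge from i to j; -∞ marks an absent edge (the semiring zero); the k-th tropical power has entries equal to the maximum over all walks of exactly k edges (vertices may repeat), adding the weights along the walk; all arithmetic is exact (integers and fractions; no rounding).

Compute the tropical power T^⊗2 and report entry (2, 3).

T^⊗2:
  [12, -7, 0, -8]
  [-9, -10, -10, -2]
  [-16, -19, -8, -14]
  [-8, -16, -17, -8]
Key observation: the optimum is the walk 2->4->3, with weight (-4) + (-6) = -10.
Optimal value attained by: walk 2->4->3.
Answer: (T^⊗2)[2][3] = -10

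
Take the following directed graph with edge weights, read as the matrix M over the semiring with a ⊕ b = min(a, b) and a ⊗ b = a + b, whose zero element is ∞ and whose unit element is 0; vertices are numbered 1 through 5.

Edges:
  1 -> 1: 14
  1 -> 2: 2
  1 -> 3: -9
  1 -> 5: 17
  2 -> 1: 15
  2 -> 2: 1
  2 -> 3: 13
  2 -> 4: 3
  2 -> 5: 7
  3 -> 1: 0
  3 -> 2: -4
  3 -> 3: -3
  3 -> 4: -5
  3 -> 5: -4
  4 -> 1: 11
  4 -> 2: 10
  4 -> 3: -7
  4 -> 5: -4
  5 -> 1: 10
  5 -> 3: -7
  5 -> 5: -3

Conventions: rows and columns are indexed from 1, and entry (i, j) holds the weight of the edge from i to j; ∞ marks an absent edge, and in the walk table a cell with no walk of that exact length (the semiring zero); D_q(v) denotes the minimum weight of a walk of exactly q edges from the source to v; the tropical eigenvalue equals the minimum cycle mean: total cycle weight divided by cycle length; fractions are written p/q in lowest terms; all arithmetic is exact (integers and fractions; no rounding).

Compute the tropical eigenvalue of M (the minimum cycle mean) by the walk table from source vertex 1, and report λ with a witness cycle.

q=0: [0, ∞, ∞, ∞, ∞]
q=1: [14, 2, -9, ∞, 17]
q=2: [-9, -13, -12, -14, -13]
q=3: [-12, -16, -21, -17, -18]
q=4: [-21, -25, -25, -26, -25]
q=5: [-25, -29, -33, -30, -30]
Optimal cycle mean attained by: cycle 3->4->3, total (-5) + (-7), length 2.
Answer: λ = -6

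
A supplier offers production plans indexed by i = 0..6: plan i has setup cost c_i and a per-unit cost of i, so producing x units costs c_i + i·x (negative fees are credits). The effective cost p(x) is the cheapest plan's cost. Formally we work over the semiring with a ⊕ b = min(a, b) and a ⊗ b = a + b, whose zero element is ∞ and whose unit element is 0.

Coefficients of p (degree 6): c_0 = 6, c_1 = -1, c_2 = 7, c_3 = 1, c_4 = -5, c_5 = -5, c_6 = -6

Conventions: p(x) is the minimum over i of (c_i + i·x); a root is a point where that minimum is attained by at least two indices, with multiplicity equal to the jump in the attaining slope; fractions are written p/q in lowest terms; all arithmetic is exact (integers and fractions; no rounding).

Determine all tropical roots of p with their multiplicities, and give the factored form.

hull edge (i=0, c=6) to (i=1, c=-1): slope -7, span 1
hull edge (i=1, c=-1) to (i=4, c=-5): slope -4/3, span 3
hull edge (i=4, c=-5) to (i=6, c=-6): slope -1/2, span 2
Factored form: p(x) = -6 ⊗ (x ⊕ 1/2) ⊗ (x ⊕ 1/2) ⊗ (x ⊕ 4/3) ⊗ (x ⊕ 4/3) ⊗ (x ⊕ 4/3) ⊗ (x ⊕ 7)
Answer: roots = 1/2 (mult 2), 4/3 (mult 3), 7 (mult 1)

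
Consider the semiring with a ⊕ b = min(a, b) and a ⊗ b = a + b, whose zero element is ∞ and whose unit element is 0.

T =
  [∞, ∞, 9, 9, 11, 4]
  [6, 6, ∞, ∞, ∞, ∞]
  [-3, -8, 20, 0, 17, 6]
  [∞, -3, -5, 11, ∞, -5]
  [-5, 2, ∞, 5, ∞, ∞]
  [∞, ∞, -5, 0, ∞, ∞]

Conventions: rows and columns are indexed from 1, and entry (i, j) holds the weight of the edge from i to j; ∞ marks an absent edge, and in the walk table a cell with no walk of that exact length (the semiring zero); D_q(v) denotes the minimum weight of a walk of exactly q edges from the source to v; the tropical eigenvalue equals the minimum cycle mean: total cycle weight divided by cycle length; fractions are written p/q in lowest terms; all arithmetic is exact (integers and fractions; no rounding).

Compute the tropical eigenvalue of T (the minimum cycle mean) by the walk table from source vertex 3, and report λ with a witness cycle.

q=0: [∞, ∞, 0, ∞, ∞, ∞]
q=1: [-3, -8, 20, 0, 17, 6]
q=2: [-2, -3, -5, 6, 8, -5]
q=3: [-8, -13, -10, -5, 9, 1]
q=4: [-13, -18, -10, -10, 3, -10]
q=5: [-13, -18, -15, -10, -2, -15]
q=6: [-18, -23, -20, -15, -2, -15]
Optimal cycle mean attained by: cycle 3->4->6->3, total 0 + (-5) + (-5), length 3.
Answer: λ = -10/3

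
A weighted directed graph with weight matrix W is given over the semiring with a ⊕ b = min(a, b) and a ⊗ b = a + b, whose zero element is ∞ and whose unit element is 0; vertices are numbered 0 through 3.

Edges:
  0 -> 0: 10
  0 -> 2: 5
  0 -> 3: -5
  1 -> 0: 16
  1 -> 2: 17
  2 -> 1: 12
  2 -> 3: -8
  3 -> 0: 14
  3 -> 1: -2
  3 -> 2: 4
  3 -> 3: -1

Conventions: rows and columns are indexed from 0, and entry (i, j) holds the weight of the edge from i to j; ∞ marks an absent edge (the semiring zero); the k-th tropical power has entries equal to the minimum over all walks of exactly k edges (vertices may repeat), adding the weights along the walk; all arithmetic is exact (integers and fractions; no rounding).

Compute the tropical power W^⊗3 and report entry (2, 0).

W^⊗2:
  [9, -7, -1, -6]
  [26, 29, 21, 9]
  [6, -10, -4, -9]
  [13, -3, 3, -4]
W^⊗3:
  [8, -8, -2, -9]
  [23, 7, 13, 8]
  [5, -11, -5, -12]
  [10, -6, 0, -5]
Key observation: the optimum is the walk 2->3->3->0, with weight (-8) + (-1) + 14 = 5.
Optimal value attained by: walk 2->3->3->0.
Answer: (W^⊗3)[2][0] = 5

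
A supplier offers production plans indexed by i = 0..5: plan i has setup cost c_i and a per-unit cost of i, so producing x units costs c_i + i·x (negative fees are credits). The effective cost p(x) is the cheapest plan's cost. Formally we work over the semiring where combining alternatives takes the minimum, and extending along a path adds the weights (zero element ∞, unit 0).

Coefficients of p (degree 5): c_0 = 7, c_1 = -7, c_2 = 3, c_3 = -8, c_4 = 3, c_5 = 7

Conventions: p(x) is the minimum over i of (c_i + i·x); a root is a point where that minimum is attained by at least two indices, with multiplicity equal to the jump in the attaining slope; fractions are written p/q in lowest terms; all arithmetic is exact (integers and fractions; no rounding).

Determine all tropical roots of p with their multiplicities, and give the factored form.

hull edge (i=0, c=7) to (i=1, c=-7): slope -14, span 1
hull edge (i=1, c=-7) to (i=3, c=-8): slope -1/2, span 2
hull edge (i=3, c=-8) to (i=5, c=7): slope 15/2, span 2
Factored form: p(x) = 7 ⊗ (x ⊕ (-15/2)) ⊗ (x ⊕ (-15/2)) ⊗ (x ⊕ 1/2) ⊗ (x ⊕ 1/2) ⊗ (x ⊕ 14)
Answer: roots = -15/2 (mult 2), 1/2 (mult 2), 14 (mult 1)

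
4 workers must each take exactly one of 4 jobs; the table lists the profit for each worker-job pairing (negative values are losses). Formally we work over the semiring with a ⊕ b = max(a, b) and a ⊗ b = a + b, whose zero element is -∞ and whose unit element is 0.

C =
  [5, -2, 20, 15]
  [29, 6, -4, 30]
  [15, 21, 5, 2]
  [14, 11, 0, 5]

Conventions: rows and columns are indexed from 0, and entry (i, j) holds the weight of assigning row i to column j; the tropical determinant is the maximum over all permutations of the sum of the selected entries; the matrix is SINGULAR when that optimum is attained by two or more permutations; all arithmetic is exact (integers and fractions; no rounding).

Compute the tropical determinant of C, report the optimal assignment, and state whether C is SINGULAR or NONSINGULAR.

σ = (0, 1, 2, 3): 5 + 6 + 5 + 5 = 21
σ = (0, 1, 3, 2): 5 + 6 + 2 + 0 = 13
σ = (0, 2, 1, 3): 5 + (-4) + 21 + 5 = 27
σ = (0, 2, 3, 1): 5 + (-4) + 2 + 11 = 14
σ = (0, 3, 1, 2): 5 + 30 + 21 + 0 = 56
σ = (0, 3, 2, 1): 5 + 30 + 5 + 11 = 51
σ = (1, 0, 2, 3): (-2) + 29 + 5 + 5 = 37
σ = (1, 0, 3, 2): (-2) + 29 + 2 + 0 = 29
σ = (1, 2, 0, 3): (-2) + (-4) + 15 + 5 = 14
σ = (1, 2, 3, 0): (-2) + (-4) + 2 + 14 = 10
σ = (1, 3, 0, 2): (-2) + 30 + 15 + 0 = 43
σ = (1, 3, 2, 0): (-2) + 30 + 5 + 14 = 47
σ = (2, 0, 1, 3): 20 + 29 + 21 + 5 = 75
σ = (2, 0, 3, 1): 20 + 29 + 2 + 11 = 62
σ = (2, 1, 0, 3): 20 + 6 + 15 + 5 = 46
σ = (2, 1, 3, 0): 20 + 6 + 2 + 14 = 42
σ = (2, 3, 0, 1): 20 + 30 + 15 + 11 = 76
σ = (2, 3, 1, 0): 20 + 30 + 21 + 14 = 85
σ = (3, 0, 1, 2): 15 + 29 + 21 + 0 = 65
σ = (3, 0, 2, 1): 15 + 29 + 5 + 11 = 60
σ = (3, 1, 0, 2): 15 + 6 + 15 + 0 = 36
σ = (3, 1, 2, 0): 15 + 6 + 5 + 14 = 40
σ = (3, 2, 0, 1): 15 + (-4) + 15 + 11 = 37
σ = (3, 2, 1, 0): 15 + (-4) + 21 + 14 = 46
Optimal value attained by: σ = (2, 3, 1, 0).
Answer: det⊕(C) = 85; verdict: NONSINGULAR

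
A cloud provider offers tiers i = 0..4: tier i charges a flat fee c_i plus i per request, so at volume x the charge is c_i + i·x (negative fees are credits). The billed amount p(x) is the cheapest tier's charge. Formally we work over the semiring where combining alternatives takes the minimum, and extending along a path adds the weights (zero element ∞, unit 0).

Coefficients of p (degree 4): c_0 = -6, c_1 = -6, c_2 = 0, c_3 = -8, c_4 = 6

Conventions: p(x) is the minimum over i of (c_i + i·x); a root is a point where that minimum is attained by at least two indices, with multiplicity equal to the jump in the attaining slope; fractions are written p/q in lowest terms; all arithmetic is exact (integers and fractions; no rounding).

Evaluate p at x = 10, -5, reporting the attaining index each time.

p(10) = min(-6+0·10=-6, -6+1·10=4, 0+2·10=20, -8+3·10=22, 6+4·10=46) = -6 (attained by i=0)
p(-5) = min(-6+0·(-5)=-6, -6+1·(-5)=-11, 0+2·(-5)=-10, -8+3·(-5)=-23, 6+4·(-5)=-14) = -23 (attained by i=3)
Answer: p(10) = -6; p(-5) = -23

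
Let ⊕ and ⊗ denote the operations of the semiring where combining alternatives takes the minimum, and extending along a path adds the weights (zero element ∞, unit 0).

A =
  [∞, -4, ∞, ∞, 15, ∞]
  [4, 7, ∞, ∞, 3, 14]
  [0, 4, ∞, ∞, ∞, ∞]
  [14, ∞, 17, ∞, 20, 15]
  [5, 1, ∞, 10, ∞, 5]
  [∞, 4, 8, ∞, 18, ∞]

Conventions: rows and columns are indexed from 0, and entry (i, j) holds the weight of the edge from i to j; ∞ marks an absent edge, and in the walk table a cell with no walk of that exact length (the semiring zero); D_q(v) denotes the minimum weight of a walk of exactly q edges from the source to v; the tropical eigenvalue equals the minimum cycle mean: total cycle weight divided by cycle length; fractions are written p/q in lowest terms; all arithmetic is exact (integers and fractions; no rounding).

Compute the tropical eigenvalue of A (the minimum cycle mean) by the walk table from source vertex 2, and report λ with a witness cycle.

q=0: [∞, ∞, 0, ∞, ∞, ∞]
q=1: [0, 4, ∞, ∞, ∞, ∞]
q=2: [8, -4, ∞, ∞, 7, 18]
q=3: [0, 3, 26, 17, -1, 10]
q=4: [4, -4, 18, 9, 6, 4]
q=5: [0, 0, 12, 16, -1, 10]
q=6: [4, -4, 18, 9, 3, 4]
Optimal cycle mean attained by: cycle 0->1->0, total (-4) + 4, length 2.
Answer: λ = 0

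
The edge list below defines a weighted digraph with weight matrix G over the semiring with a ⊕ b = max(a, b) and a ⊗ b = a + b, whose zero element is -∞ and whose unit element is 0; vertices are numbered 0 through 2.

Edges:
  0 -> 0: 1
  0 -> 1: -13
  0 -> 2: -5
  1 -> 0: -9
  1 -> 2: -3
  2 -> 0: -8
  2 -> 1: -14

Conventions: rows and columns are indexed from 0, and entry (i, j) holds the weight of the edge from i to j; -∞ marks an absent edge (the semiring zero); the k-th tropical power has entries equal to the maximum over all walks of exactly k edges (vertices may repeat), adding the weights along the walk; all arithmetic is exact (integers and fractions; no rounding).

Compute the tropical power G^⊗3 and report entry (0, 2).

G^⊗2:
  [2, -12, -4]
  [-8, -17, -14]
  [-7, -21, -13]
G^⊗3:
  [3, -11, -3]
  [-7, -21, -13]
  [-6, -20, -12]
Key observation: the optimum is the walk 0->0->0->2, with weight 1 + 1 + (-5) = -3.
Optimal value attained by: walk 0->0->0->2.
Answer: (G^⊗3)[0][2] = -3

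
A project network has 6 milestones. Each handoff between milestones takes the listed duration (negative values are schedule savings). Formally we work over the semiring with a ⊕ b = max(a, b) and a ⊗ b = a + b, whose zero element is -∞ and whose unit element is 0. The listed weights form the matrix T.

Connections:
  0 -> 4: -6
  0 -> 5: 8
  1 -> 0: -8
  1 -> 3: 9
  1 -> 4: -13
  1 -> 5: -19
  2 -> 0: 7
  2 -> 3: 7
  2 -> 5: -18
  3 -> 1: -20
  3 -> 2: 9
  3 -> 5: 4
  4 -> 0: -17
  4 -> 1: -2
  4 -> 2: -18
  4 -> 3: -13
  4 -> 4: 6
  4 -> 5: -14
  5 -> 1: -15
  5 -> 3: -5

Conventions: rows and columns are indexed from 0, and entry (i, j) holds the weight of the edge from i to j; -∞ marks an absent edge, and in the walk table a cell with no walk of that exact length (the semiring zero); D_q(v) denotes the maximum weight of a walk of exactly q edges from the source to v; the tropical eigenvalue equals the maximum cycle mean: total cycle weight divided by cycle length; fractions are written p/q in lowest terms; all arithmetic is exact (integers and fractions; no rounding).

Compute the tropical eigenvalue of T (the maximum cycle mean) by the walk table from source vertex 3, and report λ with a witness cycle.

q=0: [-∞, -∞, -∞, 0, -∞, -∞]
q=1: [-∞, -20, 9, -∞, -∞, 4]
q=2: [16, -11, -∞, 16, -33, -9]
q=3: [-19, -4, 25, -2, 10, 24]
q=4: [32, 9, 7, 32, 16, 7]
q=5: [14, 14, 41, 18, 26, 40]
q=6: [48, 25, 27, 48, 32, 23]
Optimal cycle mean attained by: cycle 2->3->2, total 7 + 9, length 2.
Answer: λ = 8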